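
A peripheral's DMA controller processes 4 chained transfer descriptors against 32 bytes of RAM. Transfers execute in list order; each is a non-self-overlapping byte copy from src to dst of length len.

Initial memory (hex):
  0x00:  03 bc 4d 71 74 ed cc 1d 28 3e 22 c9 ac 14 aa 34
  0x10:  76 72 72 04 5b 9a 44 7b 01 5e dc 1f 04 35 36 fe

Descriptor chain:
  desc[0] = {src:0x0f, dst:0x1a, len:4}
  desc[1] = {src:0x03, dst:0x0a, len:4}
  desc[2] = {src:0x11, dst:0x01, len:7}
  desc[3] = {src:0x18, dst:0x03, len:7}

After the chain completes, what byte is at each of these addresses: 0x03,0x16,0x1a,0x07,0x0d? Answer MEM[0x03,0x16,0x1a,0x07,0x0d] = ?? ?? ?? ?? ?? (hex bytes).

#0 dst[0x1a+4] := {0x34,0x76,0x72,0x72}
#1 dst[0x0a+4] := {0x71,0x74,0xed,0xcc}
#2 dst[0x01+7] := {0x72,0x72,0x04,0x5b,0x9a,0x44,0x7b}
#3 dst[0x03+7] := {0x01,0x5e,0x34,0x76,0x72,0x72,0x36}
query mem[0x03]=0x01, mem[0x16]=0x44, mem[0x1a]=0x34, mem[0x07]=0x72, mem[0x0d]=0xcc

MEM[0x03,0x16,0x1a,0x07,0x0d] = 01 44 34 72 cc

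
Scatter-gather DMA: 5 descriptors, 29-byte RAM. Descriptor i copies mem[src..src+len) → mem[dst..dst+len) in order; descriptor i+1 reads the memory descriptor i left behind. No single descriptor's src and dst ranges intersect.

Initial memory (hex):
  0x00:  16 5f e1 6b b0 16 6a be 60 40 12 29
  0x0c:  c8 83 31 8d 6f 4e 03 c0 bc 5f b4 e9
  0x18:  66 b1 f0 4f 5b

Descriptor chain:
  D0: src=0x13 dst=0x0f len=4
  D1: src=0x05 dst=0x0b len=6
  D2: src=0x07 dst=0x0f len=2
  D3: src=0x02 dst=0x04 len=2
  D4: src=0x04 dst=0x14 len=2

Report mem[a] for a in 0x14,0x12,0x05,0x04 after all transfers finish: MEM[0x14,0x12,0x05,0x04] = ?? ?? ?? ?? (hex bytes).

D0: mem[0x0f..0x12] <- [c0 bc 5f b4]
D1: mem[0x0b..0x10] <- [16 6a be 60 40 12]
D2: mem[0x0f..0x10] <- [be 60]
D3: mem[0x04..0x05] <- [e1 6b]
D4: mem[0x14..0x15] <- [e1 6b]
query mem[0x14]=0xe1, mem[0x12]=0xb4, mem[0x05]=0x6b, mem[0x04]=0xe1

MEM[0x14,0x12,0x05,0x04] = e1 b4 6b e1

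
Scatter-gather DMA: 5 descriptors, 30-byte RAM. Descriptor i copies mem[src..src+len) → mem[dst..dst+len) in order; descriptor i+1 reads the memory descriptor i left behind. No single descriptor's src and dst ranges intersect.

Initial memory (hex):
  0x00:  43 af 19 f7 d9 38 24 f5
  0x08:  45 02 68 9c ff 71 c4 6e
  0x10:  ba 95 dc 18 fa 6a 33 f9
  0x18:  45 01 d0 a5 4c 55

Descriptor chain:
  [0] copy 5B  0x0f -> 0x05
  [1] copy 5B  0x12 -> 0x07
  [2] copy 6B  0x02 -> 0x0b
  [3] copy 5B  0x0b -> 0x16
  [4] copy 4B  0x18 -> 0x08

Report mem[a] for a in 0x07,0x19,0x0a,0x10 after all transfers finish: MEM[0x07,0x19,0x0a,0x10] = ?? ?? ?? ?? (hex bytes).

MEM[0x07,0x19,0x0a,0x10] = dc 6e ba dc

  after D0: wrote 5B at 0x05 = 6eba95dc18
  after D1: wrote 5B at 0x07 = dc18fa6a33
  after D2: wrote 6B at 0x0b = 19f7d96ebadc
  after D3: wrote 5B at 0x16 = 19f7d96eba
  after D4: wrote 4B at 0x08 = d96ebaa5
query mem[0x07]=0xdc, mem[0x19]=0x6e, mem[0x0a]=0xba, mem[0x10]=0xdc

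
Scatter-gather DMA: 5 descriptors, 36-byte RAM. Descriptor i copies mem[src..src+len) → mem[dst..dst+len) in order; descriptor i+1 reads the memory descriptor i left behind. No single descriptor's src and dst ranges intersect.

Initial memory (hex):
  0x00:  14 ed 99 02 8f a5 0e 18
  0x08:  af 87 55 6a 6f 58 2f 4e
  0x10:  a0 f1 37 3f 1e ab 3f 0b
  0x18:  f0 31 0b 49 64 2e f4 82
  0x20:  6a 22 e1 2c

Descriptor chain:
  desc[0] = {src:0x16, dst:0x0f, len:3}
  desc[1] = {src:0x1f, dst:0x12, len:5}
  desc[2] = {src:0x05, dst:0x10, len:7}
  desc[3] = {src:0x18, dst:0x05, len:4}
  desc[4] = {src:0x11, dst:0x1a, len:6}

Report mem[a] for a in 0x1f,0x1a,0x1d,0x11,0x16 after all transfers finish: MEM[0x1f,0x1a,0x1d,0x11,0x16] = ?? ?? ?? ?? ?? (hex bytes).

[0] 0x16->0x0f len=3 : 3f 0b f0
[1] 0x1f->0x12 len=5 : 82 6a 22 e1 2c
[2] 0x05->0x10 len=7 : a5 0e 18 af 87 55 6a
[3] 0x18->0x05 len=4 : f0 31 0b 49
[4] 0x11->0x1a len=6 : 0e 18 af 87 55 6a
query mem[0x1f]=0x6a, mem[0x1a]=0x0e, mem[0x1d]=0x87, mem[0x11]=0x0e, mem[0x16]=0x6a

MEM[0x1f,0x1a,0x1d,0x11,0x16] = 6a 0e 87 0e 6a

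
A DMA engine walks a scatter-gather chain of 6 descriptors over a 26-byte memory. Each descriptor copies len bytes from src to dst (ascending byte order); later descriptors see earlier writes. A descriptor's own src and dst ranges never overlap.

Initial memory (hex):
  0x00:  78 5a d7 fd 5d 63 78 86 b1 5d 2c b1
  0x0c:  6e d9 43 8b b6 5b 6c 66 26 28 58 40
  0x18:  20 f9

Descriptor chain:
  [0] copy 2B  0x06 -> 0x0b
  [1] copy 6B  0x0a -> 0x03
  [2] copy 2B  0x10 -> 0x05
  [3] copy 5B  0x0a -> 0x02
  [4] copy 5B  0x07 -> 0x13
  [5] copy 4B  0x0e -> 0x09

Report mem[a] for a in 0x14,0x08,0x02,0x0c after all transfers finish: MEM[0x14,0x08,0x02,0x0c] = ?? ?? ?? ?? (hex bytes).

MEM[0x14,0x08,0x02,0x0c] = 8b 8b 2c 5b

D0: mem[0x0b..0x0c] <- [78 86]
D1: mem[0x03..0x08] <- [2c 78 86 d9 43 8b]
D2: mem[0x05..0x06] <- [b6 5b]
D3: mem[0x02..0x06] <- [2c 78 86 d9 43]
D4: mem[0x13..0x17] <- [43 8b 5d 2c 78]
D5: mem[0x09..0x0c] <- [43 8b b6 5b]
query mem[0x14]=0x8b, mem[0x08]=0x8b, mem[0x02]=0x2c, mem[0x0c]=0x5b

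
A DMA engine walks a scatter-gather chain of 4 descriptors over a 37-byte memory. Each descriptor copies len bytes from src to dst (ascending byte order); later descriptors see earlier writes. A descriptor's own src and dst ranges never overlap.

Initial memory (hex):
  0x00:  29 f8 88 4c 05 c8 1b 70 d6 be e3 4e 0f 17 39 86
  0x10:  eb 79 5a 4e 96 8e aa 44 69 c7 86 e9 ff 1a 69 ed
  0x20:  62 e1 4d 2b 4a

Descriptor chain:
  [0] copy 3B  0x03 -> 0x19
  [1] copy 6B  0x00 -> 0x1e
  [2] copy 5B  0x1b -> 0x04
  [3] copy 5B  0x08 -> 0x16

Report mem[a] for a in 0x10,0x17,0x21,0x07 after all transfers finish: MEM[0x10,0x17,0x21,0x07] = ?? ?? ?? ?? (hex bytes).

MEM[0x10,0x17,0x21,0x07] = eb be 4c 29

D0: mem[0x19..0x1b] <- [4c 05 c8]
D1: mem[0x1e..0x23] <- [29 f8 88 4c 05 c8]
D2: mem[0x04..0x08] <- [c8 ff 1a 29 f8]
D3: mem[0x16..0x1a] <- [f8 be e3 4e 0f]
query mem[0x10]=0xeb, mem[0x17]=0xbe, mem[0x21]=0x4c, mem[0x07]=0x29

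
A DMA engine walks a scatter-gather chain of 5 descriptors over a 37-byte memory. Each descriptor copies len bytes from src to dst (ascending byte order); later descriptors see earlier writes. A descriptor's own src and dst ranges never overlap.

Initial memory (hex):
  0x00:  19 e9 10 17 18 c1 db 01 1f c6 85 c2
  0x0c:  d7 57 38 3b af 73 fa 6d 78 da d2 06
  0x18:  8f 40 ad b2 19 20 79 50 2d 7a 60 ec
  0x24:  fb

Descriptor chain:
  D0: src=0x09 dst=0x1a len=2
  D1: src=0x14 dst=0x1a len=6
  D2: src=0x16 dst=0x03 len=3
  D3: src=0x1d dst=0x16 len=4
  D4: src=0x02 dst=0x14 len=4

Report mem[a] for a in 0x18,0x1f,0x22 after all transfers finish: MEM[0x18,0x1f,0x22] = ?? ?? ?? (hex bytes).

#0 dst[0x1a+2] := {0xc6,0x85}
#1 dst[0x1a+6] := {0x78,0xda,0xd2,0x06,0x8f,0x40}
#2 dst[0x03+3] := {0xd2,0x06,0x8f}
#3 dst[0x16+4] := {0x06,0x8f,0x40,0x2d}
#4 dst[0x14+4] := {0x10,0xd2,0x06,0x8f}
query mem[0x18]=0x40, mem[0x1f]=0x40, mem[0x22]=0x60

MEM[0x18,0x1f,0x22] = 40 40 60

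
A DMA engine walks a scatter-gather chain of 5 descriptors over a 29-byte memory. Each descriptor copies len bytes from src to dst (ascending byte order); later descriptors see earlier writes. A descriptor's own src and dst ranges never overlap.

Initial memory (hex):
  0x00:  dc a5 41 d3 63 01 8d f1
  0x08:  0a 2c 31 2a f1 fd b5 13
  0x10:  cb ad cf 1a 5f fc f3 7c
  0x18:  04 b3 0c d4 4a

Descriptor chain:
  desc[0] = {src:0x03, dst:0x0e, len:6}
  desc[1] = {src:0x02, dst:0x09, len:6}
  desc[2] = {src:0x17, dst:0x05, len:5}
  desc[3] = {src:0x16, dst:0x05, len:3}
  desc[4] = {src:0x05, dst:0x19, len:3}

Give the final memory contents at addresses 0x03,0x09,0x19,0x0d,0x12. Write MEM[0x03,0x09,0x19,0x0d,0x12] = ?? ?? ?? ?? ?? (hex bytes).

[0] 0x03->0x0e len=6 : d3 63 01 8d f1 0a
[1] 0x02->0x09 len=6 : 41 d3 63 01 8d f1
[2] 0x17->0x05 len=5 : 7c 04 b3 0c d4
[3] 0x16->0x05 len=3 : f3 7c 04
[4] 0x05->0x19 len=3 : f3 7c 04
query mem[0x03]=0xd3, mem[0x09]=0xd4, mem[0x19]=0xf3, mem[0x0d]=0x8d, mem[0x12]=0xf1

MEM[0x03,0x09,0x19,0x0d,0x12] = d3 d4 f3 8d f1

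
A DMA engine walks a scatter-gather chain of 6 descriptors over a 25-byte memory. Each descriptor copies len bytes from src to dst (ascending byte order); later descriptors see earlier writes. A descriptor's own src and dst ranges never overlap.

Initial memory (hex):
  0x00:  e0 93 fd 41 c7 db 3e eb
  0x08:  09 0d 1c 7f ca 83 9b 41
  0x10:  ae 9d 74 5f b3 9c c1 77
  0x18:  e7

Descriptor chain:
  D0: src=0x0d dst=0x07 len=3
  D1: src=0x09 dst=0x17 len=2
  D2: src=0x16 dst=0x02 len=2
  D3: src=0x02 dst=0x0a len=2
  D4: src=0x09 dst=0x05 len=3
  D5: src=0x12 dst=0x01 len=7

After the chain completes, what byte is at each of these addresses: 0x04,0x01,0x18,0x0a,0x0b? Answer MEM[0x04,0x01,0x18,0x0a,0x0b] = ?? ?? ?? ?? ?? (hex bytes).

MEM[0x04,0x01,0x18,0x0a,0x0b] = 9c 74 1c c1 41

[0] 0x0d->0x07 len=3 : 83 9b 41
[1] 0x09->0x17 len=2 : 41 1c
[2] 0x16->0x02 len=2 : c1 41
[3] 0x02->0x0a len=2 : c1 41
[4] 0x09->0x05 len=3 : 41 c1 41
[5] 0x12->0x01 len=7 : 74 5f b3 9c c1 41 1c
query mem[0x04]=0x9c, mem[0x01]=0x74, mem[0x18]=0x1c, mem[0x0a]=0xc1, mem[0x0b]=0x41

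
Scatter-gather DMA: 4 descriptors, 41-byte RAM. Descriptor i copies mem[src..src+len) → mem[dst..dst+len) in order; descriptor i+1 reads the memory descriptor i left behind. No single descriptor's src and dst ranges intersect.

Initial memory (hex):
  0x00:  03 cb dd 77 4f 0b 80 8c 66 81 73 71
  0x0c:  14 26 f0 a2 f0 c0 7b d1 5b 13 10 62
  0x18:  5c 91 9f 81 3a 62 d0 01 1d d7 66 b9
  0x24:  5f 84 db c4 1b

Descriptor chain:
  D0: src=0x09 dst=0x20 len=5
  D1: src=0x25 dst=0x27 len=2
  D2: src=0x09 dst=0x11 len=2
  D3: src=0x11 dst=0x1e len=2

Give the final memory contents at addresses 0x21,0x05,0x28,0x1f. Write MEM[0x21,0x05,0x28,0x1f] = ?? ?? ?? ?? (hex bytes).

#0 dst[0x20+5] := {0x81,0x73,0x71,0x14,0x26}
#1 dst[0x27+2] := {0x84,0xdb}
#2 dst[0x11+2] := {0x81,0x73}
#3 dst[0x1e+2] := {0x81,0x73}
query mem[0x21]=0x73, mem[0x05]=0x0b, mem[0x28]=0xdb, mem[0x1f]=0x73

MEM[0x21,0x05,0x28,0x1f] = 73 0b db 73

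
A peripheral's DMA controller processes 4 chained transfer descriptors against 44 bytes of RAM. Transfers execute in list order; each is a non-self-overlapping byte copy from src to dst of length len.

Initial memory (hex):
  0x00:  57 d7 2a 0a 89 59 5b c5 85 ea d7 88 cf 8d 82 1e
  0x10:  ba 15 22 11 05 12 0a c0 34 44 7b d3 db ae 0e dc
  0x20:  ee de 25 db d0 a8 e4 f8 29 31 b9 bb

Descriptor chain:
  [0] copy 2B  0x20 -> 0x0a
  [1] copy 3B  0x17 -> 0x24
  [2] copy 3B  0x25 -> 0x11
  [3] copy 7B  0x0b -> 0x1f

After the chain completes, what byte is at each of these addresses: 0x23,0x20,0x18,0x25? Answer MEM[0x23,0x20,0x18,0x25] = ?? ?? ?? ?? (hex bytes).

  after D0: wrote 2B at 0x0a = eede
  after D1: wrote 3B at 0x24 = c03444
  after D2: wrote 3B at 0x11 = 3444f8
  after D3: wrote 7B at 0x1f = decf8d821eba34
query mem[0x23]=0x1e, mem[0x20]=0xcf, mem[0x18]=0x34, mem[0x25]=0x34

MEM[0x23,0x20,0x18,0x25] = 1e cf 34 34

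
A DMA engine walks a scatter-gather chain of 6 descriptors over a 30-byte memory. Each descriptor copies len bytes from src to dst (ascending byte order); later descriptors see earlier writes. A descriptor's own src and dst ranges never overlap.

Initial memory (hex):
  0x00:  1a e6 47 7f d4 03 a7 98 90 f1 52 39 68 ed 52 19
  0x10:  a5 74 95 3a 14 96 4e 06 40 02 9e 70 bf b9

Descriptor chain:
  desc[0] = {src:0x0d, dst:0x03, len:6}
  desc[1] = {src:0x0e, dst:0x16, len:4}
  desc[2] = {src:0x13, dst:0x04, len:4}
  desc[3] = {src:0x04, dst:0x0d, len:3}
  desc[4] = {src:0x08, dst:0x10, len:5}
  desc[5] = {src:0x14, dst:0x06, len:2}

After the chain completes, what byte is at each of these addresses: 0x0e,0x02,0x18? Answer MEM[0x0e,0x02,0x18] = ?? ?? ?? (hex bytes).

MEM[0x0e,0x02,0x18] = 14 47 a5

#0 dst[0x03+6] := {0xed,0x52,0x19,0xa5,0x74,0x95}
#1 dst[0x16+4] := {0x52,0x19,0xa5,0x74}
#2 dst[0x04+4] := {0x3a,0x14,0x96,0x52}
#3 dst[0x0d+3] := {0x3a,0x14,0x96}
#4 dst[0x10+5] := {0x95,0xf1,0x52,0x39,0x68}
#5 dst[0x06+2] := {0x68,0x96}
query mem[0x0e]=0x14, mem[0x02]=0x47, mem[0x18]=0xa5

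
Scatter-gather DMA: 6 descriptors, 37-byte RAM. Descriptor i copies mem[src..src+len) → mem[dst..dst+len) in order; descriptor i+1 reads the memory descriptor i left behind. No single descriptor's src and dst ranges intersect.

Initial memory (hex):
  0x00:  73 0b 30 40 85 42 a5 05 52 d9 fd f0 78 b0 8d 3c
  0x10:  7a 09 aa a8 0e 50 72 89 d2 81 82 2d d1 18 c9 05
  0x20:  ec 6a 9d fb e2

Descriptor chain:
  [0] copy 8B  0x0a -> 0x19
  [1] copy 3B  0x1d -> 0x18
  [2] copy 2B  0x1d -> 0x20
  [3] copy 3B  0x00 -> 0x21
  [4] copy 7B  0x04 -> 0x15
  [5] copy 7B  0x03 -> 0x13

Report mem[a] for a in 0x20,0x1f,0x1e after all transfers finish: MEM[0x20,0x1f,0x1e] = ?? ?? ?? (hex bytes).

D0: mem[0x19..0x20] <- [fd f0 78 b0 8d 3c 7a 09]
D1: mem[0x18..0x1a] <- [8d 3c 7a]
D2: mem[0x20..0x21] <- [8d 3c]
D3: mem[0x21..0x23] <- [73 0b 30]
D4: mem[0x15..0x1b] <- [85 42 a5 05 52 d9 fd]
D5: mem[0x13..0x19] <- [40 85 42 a5 05 52 d9]
query mem[0x20]=0x8d, mem[0x1f]=0x7a, mem[0x1e]=0x3c

MEM[0x20,0x1f,0x1e] = 8d 7a 3c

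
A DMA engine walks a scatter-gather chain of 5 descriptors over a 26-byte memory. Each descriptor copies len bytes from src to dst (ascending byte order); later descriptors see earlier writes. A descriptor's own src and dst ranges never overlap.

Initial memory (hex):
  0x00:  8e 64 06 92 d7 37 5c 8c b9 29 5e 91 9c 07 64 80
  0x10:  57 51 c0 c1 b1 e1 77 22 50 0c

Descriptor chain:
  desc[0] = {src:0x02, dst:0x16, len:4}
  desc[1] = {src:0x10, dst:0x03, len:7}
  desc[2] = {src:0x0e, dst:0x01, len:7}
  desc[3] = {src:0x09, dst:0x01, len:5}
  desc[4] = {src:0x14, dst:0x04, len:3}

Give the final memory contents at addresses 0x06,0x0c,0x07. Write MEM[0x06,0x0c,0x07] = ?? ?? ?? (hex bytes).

MEM[0x06,0x0c,0x07] = 06 9c b1

  after D0: wrote 4B at 0x16 = 0692d737
  after D1: wrote 7B at 0x03 = 5751c0c1b1e106
  after D2: wrote 7B at 0x01 = 64805751c0c1b1
  after D3: wrote 5B at 0x01 = 065e919c07
  after D4: wrote 3B at 0x04 = b1e106
query mem[0x06]=0x06, mem[0x0c]=0x9c, mem[0x07]=0xb1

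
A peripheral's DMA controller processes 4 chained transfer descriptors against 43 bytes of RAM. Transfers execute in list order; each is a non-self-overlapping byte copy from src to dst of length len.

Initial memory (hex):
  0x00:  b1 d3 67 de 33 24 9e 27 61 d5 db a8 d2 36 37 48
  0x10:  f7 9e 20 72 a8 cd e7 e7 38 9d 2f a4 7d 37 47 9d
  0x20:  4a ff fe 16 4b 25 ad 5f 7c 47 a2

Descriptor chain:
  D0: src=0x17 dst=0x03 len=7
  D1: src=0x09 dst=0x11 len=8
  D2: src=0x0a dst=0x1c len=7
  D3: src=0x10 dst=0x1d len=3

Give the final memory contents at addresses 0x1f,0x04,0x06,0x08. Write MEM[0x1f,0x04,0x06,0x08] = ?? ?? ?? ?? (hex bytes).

D0: mem[0x03..0x09] <- [e7 38 9d 2f a4 7d 37]
D1: mem[0x11..0x18] <- [37 db a8 d2 36 37 48 f7]
D2: mem[0x1c..0x22] <- [db a8 d2 36 37 48 f7]
D3: mem[0x1d..0x1f] <- [f7 37 db]
query mem[0x1f]=0xdb, mem[0x04]=0x38, mem[0x06]=0x2f, mem[0x08]=0x7d

MEM[0x1f,0x04,0x06,0x08] = db 38 2f 7d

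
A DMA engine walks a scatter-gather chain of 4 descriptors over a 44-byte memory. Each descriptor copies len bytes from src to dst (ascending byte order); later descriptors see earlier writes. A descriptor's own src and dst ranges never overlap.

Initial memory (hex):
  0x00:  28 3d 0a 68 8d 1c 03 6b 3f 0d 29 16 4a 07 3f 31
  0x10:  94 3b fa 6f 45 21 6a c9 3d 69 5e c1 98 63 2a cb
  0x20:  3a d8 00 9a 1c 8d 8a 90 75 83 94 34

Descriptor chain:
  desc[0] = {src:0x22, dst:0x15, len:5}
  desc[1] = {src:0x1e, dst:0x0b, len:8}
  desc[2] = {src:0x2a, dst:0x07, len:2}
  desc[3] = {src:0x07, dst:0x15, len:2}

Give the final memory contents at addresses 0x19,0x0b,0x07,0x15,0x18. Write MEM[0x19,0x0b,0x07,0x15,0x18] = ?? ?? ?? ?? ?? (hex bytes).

MEM[0x19,0x0b,0x07,0x15,0x18] = 8a 2a 94 94 8d

[0] 0x22->0x15 len=5 : 00 9a 1c 8d 8a
[1] 0x1e->0x0b len=8 : 2a cb 3a d8 00 9a 1c 8d
[2] 0x2a->0x07 len=2 : 94 34
[3] 0x07->0x15 len=2 : 94 34
query mem[0x19]=0x8a, mem[0x0b]=0x2a, mem[0x07]=0x94, mem[0x15]=0x94, mem[0x18]=0x8d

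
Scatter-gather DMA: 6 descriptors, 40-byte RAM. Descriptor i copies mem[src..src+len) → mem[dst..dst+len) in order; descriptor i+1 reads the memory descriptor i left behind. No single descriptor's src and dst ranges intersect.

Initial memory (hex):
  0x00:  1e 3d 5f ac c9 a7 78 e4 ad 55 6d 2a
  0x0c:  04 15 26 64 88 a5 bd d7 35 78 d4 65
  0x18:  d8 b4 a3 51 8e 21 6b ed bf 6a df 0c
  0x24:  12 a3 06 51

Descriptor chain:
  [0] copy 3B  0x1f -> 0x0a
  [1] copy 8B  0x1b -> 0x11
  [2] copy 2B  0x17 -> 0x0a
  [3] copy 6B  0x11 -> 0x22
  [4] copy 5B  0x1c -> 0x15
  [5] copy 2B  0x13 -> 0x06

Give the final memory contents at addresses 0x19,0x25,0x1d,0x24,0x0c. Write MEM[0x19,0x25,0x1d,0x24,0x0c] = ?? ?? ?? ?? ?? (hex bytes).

MEM[0x19,0x25,0x1d,0x24,0x0c] = bf 6b 21 21 6a

[0] 0x1f->0x0a len=3 : ed bf 6a
[1] 0x1b->0x11 len=8 : 51 8e 21 6b ed bf 6a df
[2] 0x17->0x0a len=2 : 6a df
[3] 0x11->0x22 len=6 : 51 8e 21 6b ed bf
[4] 0x1c->0x15 len=5 : 8e 21 6b ed bf
[5] 0x13->0x06 len=2 : 21 6b
query mem[0x19]=0xbf, mem[0x25]=0x6b, mem[0x1d]=0x21, mem[0x24]=0x21, mem[0x0c]=0x6a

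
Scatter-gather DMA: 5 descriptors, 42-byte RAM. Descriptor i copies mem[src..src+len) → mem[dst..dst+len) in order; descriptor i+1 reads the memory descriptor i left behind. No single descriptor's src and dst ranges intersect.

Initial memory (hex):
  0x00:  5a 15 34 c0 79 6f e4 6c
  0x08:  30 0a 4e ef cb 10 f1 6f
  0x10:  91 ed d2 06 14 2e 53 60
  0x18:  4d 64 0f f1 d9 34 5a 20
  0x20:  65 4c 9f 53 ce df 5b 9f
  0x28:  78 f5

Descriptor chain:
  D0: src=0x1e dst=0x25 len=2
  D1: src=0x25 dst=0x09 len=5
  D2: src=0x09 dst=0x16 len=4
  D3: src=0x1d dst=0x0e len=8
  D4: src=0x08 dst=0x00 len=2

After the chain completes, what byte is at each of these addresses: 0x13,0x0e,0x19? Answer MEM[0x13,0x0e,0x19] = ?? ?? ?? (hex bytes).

MEM[0x13,0x0e,0x19] = 9f 34 78

#0 dst[0x25+2] := {0x5a,0x20}
#1 dst[0x09+5] := {0x5a,0x20,0x9f,0x78,0xf5}
#2 dst[0x16+4] := {0x5a,0x20,0x9f,0x78}
#3 dst[0x0e+8] := {0x34,0x5a,0x20,0x65,0x4c,0x9f,0x53,0xce}
#4 dst[0x00+2] := {0x30,0x5a}
query mem[0x13]=0x9f, mem[0x0e]=0x34, mem[0x19]=0x78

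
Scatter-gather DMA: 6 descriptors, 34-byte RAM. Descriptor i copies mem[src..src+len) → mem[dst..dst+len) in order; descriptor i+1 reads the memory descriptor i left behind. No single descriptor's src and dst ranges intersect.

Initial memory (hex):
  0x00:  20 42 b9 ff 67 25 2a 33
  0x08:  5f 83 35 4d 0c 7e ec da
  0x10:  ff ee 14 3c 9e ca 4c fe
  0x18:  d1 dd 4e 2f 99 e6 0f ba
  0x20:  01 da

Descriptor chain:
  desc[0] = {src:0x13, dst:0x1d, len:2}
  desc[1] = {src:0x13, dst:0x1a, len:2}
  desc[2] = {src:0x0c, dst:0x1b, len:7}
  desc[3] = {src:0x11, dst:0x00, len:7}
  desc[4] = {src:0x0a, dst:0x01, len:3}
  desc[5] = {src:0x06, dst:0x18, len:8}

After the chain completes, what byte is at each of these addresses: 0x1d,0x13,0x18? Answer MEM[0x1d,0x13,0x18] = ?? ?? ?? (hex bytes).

  after D0: wrote 2B at 0x1d = 3c9e
  after D1: wrote 2B at 0x1a = 3c9e
  after D2: wrote 7B at 0x1b = 0c7eecdaffee14
  after D3: wrote 7B at 0x00 = ee143c9eca4cfe
  after D4: wrote 3B at 0x01 = 354d0c
  after D5: wrote 8B at 0x18 = fe335f83354d0c7e
query mem[0x1d]=0x4d, mem[0x13]=0x3c, mem[0x18]=0xfe

MEM[0x1d,0x13,0x18] = 4d 3c fe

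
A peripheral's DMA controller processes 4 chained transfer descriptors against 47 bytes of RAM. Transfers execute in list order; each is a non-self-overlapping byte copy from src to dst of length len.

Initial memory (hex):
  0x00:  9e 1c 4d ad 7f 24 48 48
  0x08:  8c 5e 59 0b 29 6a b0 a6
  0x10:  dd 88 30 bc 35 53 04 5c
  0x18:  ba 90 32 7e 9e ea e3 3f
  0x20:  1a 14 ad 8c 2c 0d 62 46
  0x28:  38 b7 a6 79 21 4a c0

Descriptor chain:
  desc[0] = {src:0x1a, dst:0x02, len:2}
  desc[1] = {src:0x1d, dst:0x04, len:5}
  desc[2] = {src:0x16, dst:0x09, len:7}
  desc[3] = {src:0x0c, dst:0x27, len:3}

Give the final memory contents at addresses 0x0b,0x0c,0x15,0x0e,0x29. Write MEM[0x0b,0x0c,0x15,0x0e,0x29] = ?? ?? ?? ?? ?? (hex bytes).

MEM[0x0b,0x0c,0x15,0x0e,0x29] = ba 90 53 7e 7e

[0] 0x1a->0x02 len=2 : 32 7e
[1] 0x1d->0x04 len=5 : ea e3 3f 1a 14
[2] 0x16->0x09 len=7 : 04 5c ba 90 32 7e 9e
[3] 0x0c->0x27 len=3 : 90 32 7e
query mem[0x0b]=0xba, mem[0x0c]=0x90, mem[0x15]=0x53, mem[0x0e]=0x7e, mem[0x29]=0x7e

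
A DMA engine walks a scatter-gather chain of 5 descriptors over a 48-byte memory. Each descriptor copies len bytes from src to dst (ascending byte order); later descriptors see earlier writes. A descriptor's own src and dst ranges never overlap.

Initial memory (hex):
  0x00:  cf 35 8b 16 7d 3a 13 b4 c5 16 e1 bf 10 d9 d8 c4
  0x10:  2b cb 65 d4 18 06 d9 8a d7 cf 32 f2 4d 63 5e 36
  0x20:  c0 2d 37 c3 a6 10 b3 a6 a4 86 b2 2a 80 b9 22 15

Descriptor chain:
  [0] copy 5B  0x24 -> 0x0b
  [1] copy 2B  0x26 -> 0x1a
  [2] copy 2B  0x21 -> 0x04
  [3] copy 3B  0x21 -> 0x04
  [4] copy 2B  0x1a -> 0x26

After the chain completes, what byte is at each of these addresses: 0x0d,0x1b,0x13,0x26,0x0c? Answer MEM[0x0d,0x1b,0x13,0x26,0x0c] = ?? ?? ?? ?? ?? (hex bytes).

MEM[0x0d,0x1b,0x13,0x26,0x0c] = b3 a6 d4 b3 10

D0: mem[0x0b..0x0f] <- [a6 10 b3 a6 a4]
D1: mem[0x1a..0x1b] <- [b3 a6]
D2: mem[0x04..0x05] <- [2d 37]
D3: mem[0x04..0x06] <- [2d 37 c3]
D4: mem[0x26..0x27] <- [b3 a6]
query mem[0x0d]=0xb3, mem[0x1b]=0xa6, mem[0x13]=0xd4, mem[0x26]=0xb3, mem[0x0c]=0x10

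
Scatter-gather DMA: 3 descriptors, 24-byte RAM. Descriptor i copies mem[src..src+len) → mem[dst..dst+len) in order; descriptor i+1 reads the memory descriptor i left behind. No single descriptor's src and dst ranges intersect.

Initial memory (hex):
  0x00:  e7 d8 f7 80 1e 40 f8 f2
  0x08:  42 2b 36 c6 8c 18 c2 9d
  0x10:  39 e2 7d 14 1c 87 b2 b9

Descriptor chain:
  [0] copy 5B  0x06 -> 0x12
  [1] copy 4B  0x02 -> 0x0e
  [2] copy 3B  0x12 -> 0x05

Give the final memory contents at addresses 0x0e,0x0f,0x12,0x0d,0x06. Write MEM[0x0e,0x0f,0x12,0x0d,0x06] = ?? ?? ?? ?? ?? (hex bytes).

MEM[0x0e,0x0f,0x12,0x0d,0x06] = f7 80 f8 18 f2

#0 dst[0x12+5] := {0xf8,0xf2,0x42,0x2b,0x36}
#1 dst[0x0e+4] := {0xf7,0x80,0x1e,0x40}
#2 dst[0x05+3] := {0xf8,0xf2,0x42}
query mem[0x0e]=0xf7, mem[0x0f]=0x80, mem[0x12]=0xf8, mem[0x0d]=0x18, mem[0x06]=0xf2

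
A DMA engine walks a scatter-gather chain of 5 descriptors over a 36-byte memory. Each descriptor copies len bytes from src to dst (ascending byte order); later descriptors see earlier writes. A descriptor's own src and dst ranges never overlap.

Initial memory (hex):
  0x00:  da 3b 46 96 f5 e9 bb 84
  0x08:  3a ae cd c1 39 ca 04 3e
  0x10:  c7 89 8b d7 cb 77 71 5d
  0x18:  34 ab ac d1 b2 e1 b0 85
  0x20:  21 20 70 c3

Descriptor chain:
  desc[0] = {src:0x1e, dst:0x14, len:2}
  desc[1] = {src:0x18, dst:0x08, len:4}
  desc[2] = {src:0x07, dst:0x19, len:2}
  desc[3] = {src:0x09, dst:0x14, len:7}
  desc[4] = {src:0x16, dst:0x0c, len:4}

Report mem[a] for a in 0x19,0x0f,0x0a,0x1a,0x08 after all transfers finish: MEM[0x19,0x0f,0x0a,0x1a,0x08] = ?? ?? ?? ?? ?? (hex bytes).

MEM[0x19,0x0f,0x0a,0x1a,0x08] = 04 04 ac 3e 34

[0] 0x1e->0x14 len=2 : b0 85
[1] 0x18->0x08 len=4 : 34 ab ac d1
[2] 0x07->0x19 len=2 : 84 34
[3] 0x09->0x14 len=7 : ab ac d1 39 ca 04 3e
[4] 0x16->0x0c len=4 : d1 39 ca 04
query mem[0x19]=0x04, mem[0x0f]=0x04, mem[0x0a]=0xac, mem[0x1a]=0x3e, mem[0x08]=0x34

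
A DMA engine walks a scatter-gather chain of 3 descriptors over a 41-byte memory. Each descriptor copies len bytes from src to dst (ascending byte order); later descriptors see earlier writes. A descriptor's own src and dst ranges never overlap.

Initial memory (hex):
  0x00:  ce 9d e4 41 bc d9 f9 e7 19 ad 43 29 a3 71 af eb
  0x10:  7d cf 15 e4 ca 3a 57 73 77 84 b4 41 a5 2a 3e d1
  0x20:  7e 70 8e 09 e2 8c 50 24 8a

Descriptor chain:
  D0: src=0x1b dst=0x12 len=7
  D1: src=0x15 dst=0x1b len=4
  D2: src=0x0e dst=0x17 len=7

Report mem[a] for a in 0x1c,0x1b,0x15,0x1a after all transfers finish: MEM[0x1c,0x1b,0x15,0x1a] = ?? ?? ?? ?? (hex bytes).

[0] 0x1b->0x12 len=7 : 41 a5 2a 3e d1 7e 70
[1] 0x15->0x1b len=4 : 3e d1 7e 70
[2] 0x0e->0x17 len=7 : af eb 7d cf 41 a5 2a
query mem[0x1c]=0xa5, mem[0x1b]=0x41, mem[0x15]=0x3e, mem[0x1a]=0xcf

MEM[0x1c,0x1b,0x15,0x1a] = a5 41 3e cf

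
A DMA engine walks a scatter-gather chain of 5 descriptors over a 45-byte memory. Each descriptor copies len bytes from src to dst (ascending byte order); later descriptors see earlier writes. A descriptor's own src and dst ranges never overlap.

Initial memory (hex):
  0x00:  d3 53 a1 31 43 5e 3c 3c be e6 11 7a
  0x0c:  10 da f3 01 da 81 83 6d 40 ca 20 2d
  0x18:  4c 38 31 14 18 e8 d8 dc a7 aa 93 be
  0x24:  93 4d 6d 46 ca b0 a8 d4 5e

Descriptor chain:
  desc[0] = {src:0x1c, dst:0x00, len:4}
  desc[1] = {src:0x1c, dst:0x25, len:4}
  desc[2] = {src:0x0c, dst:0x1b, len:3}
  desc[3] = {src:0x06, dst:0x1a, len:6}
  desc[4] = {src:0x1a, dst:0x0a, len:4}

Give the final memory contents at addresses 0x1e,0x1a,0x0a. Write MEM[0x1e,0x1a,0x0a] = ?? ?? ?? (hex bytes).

D0: mem[0x00..0x03] <- [18 e8 d8 dc]
D1: mem[0x25..0x28] <- [18 e8 d8 dc]
D2: mem[0x1b..0x1d] <- [10 da f3]
D3: mem[0x1a..0x1f] <- [3c 3c be e6 11 7a]
D4: mem[0x0a..0x0d] <- [3c 3c be e6]
query mem[0x1e]=0x11, mem[0x1a]=0x3c, mem[0x0a]=0x3c

MEM[0x1e,0x1a,0x0a] = 11 3c 3c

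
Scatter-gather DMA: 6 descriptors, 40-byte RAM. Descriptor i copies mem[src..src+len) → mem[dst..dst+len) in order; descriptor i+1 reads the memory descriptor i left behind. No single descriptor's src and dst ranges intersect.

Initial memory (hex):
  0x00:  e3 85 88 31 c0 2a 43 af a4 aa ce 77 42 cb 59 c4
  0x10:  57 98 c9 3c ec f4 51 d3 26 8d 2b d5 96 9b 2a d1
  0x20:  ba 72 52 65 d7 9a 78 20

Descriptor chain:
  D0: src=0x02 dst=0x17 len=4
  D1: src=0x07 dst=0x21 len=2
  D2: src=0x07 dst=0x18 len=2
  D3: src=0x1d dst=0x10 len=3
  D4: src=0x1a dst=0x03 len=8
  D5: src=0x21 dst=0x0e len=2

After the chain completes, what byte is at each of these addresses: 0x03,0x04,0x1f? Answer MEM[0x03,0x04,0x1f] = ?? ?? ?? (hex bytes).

D0: mem[0x17..0x1a] <- [88 31 c0 2a]
D1: mem[0x21..0x22] <- [af a4]
D2: mem[0x18..0x19] <- [af a4]
D3: mem[0x10..0x12] <- [9b 2a d1]
D4: mem[0x03..0x0a] <- [2a d5 96 9b 2a d1 ba af]
D5: mem[0x0e..0x0f] <- [af a4]
query mem[0x03]=0x2a, mem[0x04]=0xd5, mem[0x1f]=0xd1

MEM[0x03,0x04,0x1f] = 2a d5 d1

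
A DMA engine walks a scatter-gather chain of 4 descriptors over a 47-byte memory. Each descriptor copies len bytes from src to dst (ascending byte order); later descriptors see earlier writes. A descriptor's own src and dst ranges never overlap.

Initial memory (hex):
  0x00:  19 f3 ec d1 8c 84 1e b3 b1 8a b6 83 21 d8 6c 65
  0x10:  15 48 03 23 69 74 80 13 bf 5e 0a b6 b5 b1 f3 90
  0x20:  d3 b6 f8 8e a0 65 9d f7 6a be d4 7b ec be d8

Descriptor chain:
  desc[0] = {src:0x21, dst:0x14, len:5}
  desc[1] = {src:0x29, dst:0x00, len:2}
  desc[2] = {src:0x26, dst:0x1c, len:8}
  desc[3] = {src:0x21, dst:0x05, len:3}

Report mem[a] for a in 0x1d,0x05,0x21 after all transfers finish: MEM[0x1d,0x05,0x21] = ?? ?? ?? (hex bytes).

MEM[0x1d,0x05,0x21] = f7 7b 7b

D0: mem[0x14..0x18] <- [b6 f8 8e a0 65]
D1: mem[0x00..0x01] <- [be d4]
D2: mem[0x1c..0x23] <- [9d f7 6a be d4 7b ec be]
D3: mem[0x05..0x07] <- [7b ec be]
query mem[0x1d]=0xf7, mem[0x05]=0x7b, mem[0x21]=0x7b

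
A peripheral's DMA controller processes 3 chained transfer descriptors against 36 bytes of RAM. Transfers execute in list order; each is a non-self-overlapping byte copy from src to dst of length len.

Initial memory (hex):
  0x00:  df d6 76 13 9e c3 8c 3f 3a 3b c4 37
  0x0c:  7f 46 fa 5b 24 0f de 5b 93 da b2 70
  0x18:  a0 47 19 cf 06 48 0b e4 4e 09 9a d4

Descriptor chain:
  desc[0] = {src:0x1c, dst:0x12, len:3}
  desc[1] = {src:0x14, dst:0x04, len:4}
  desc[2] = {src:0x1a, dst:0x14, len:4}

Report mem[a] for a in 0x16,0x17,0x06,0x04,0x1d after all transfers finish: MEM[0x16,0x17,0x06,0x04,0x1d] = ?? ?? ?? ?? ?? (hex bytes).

  after D0: wrote 3B at 0x12 = 06480b
  after D1: wrote 4B at 0x04 = 0bdab270
  after D2: wrote 4B at 0x14 = 19cf0648
query mem[0x16]=0x06, mem[0x17]=0x48, mem[0x06]=0xb2, mem[0x04]=0x0b, mem[0x1d]=0x48

MEM[0x16,0x17,0x06,0x04,0x1d] = 06 48 b2 0b 48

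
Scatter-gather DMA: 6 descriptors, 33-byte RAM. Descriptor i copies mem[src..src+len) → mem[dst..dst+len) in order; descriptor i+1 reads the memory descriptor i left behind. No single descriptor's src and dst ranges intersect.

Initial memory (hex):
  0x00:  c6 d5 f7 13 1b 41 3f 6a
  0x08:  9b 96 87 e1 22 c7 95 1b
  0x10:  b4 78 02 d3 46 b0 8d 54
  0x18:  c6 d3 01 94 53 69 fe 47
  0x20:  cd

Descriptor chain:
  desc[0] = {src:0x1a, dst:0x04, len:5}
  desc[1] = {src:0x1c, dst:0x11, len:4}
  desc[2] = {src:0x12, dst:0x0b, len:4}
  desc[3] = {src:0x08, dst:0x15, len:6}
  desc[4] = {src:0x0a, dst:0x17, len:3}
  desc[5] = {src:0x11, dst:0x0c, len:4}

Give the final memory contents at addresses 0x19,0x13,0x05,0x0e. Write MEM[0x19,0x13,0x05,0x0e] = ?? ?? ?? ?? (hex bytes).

MEM[0x19,0x13,0x05,0x0e] = fe fe 94 fe

[0] 0x1a->0x04 len=5 : 01 94 53 69 fe
[1] 0x1c->0x11 len=4 : 53 69 fe 47
[2] 0x12->0x0b len=4 : 69 fe 47 b0
[3] 0x08->0x15 len=6 : fe 96 87 69 fe 47
[4] 0x0a->0x17 len=3 : 87 69 fe
[5] 0x11->0x0c len=4 : 53 69 fe 47
query mem[0x19]=0xfe, mem[0x13]=0xfe, mem[0x05]=0x94, mem[0x0e]=0xfe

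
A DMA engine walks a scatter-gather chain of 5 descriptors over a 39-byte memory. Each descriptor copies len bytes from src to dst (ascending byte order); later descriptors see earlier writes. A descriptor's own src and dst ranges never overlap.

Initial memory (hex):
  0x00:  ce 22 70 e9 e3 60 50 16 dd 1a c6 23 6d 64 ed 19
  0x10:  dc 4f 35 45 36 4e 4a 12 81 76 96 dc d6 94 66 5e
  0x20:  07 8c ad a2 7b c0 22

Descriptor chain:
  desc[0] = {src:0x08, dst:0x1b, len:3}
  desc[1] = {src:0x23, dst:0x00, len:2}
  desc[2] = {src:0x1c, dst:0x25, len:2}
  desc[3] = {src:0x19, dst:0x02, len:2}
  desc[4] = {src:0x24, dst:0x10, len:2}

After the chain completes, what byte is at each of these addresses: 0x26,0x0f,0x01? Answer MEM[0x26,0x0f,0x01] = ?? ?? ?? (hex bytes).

[0] 0x08->0x1b len=3 : dd 1a c6
[1] 0x23->0x00 len=2 : a2 7b
[2] 0x1c->0x25 len=2 : 1a c6
[3] 0x19->0x02 len=2 : 76 96
[4] 0x24->0x10 len=2 : 7b 1a
query mem[0x26]=0xc6, mem[0x0f]=0x19, mem[0x01]=0x7b

MEM[0x26,0x0f,0x01] = c6 19 7b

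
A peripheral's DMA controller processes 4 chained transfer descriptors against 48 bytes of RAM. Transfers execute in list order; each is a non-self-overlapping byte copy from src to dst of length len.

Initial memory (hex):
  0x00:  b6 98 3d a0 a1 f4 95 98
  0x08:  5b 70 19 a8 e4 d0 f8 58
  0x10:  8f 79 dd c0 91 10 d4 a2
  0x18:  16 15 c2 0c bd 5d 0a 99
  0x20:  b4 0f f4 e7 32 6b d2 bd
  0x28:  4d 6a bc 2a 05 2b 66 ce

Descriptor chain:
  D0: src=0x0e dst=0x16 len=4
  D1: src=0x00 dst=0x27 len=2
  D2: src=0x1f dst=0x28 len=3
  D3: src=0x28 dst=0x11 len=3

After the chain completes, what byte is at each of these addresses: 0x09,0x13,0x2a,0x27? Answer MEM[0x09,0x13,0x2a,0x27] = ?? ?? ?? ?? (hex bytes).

  after D0: wrote 4B at 0x16 = f8588f79
  after D1: wrote 2B at 0x27 = b698
  after D2: wrote 3B at 0x28 = 99b40f
  after D3: wrote 3B at 0x11 = 99b40f
query mem[0x09]=0x70, mem[0x13]=0x0f, mem[0x2a]=0x0f, mem[0x27]=0xb6

MEM[0x09,0x13,0x2a,0x27] = 70 0f 0f b6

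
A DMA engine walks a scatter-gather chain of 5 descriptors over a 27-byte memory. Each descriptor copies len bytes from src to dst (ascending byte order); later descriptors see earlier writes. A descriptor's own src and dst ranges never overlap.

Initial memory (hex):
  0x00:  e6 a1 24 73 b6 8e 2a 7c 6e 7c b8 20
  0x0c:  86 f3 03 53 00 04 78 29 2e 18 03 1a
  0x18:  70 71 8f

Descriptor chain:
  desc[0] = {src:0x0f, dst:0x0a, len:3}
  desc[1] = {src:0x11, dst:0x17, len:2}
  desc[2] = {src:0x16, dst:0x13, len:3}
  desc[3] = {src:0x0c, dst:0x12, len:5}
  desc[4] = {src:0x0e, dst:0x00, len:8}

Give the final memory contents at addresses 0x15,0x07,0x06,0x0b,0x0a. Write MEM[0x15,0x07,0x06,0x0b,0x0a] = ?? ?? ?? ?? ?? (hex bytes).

MEM[0x15,0x07,0x06,0x0b,0x0a] = 53 53 03 00 53

#0 dst[0x0a+3] := {0x53,0x00,0x04}
#1 dst[0x17+2] := {0x04,0x78}
#2 dst[0x13+3] := {0x03,0x04,0x78}
#3 dst[0x12+5] := {0x04,0xf3,0x03,0x53,0x00}
#4 dst[0x00+8] := {0x03,0x53,0x00,0x04,0x04,0xf3,0x03,0x53}
query mem[0x15]=0x53, mem[0x07]=0x53, mem[0x06]=0x03, mem[0x0b]=0x00, mem[0x0a]=0x53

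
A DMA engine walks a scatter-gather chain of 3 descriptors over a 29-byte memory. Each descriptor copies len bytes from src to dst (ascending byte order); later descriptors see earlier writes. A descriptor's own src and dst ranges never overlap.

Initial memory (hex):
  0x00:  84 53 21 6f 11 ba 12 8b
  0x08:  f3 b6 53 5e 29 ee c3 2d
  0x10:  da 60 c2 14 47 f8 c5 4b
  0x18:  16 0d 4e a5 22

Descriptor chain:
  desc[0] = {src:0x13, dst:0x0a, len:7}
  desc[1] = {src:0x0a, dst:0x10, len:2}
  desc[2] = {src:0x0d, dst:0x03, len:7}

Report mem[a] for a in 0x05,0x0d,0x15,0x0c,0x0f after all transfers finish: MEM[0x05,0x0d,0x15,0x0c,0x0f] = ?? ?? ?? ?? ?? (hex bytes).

D0: mem[0x0a..0x10] <- [14 47 f8 c5 4b 16 0d]
D1: mem[0x10..0x11] <- [14 47]
D2: mem[0x03..0x09] <- [c5 4b 16 14 47 c2 14]
query mem[0x05]=0x16, mem[0x0d]=0xc5, mem[0x15]=0xf8, mem[0x0c]=0xf8, mem[0x0f]=0x16

MEM[0x05,0x0d,0x15,0x0c,0x0f] = 16 c5 f8 f8 16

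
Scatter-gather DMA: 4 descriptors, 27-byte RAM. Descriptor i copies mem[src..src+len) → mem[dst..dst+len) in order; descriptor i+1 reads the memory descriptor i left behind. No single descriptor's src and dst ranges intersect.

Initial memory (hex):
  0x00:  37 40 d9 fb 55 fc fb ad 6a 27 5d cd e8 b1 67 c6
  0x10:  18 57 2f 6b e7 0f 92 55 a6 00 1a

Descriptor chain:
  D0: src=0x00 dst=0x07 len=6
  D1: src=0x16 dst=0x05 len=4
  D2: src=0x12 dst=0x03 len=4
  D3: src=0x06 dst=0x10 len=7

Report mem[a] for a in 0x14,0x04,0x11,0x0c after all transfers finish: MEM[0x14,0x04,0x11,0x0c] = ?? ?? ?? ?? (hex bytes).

#0 dst[0x07+6] := {0x37,0x40,0xd9,0xfb,0x55,0xfc}
#1 dst[0x05+4] := {0x92,0x55,0xa6,0x00}
#2 dst[0x03+4] := {0x2f,0x6b,0xe7,0x0f}
#3 dst[0x10+7] := {0x0f,0xa6,0x00,0xd9,0xfb,0x55,0xfc}
query mem[0x14]=0xfb, mem[0x04]=0x6b, mem[0x11]=0xa6, mem[0x0c]=0xfc

MEM[0x14,0x04,0x11,0x0c] = fb 6b a6 fc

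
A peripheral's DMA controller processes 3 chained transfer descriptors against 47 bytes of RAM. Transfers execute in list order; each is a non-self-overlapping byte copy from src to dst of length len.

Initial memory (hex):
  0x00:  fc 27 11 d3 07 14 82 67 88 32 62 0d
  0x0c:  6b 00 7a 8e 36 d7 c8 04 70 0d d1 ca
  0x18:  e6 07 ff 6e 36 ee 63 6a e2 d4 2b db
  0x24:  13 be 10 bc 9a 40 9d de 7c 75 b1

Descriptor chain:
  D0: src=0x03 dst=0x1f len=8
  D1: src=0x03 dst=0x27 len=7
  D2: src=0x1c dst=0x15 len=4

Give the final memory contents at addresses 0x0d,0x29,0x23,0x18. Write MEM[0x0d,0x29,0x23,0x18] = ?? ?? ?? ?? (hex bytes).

[0] 0x03->0x1f len=8 : d3 07 14 82 67 88 32 62
[1] 0x03->0x27 len=7 : d3 07 14 82 67 88 32
[2] 0x1c->0x15 len=4 : 36 ee 63 d3
query mem[0x0d]=0x00, mem[0x29]=0x14, mem[0x23]=0x67, mem[0x18]=0xd3

MEM[0x0d,0x29,0x23,0x18] = 00 14 67 d3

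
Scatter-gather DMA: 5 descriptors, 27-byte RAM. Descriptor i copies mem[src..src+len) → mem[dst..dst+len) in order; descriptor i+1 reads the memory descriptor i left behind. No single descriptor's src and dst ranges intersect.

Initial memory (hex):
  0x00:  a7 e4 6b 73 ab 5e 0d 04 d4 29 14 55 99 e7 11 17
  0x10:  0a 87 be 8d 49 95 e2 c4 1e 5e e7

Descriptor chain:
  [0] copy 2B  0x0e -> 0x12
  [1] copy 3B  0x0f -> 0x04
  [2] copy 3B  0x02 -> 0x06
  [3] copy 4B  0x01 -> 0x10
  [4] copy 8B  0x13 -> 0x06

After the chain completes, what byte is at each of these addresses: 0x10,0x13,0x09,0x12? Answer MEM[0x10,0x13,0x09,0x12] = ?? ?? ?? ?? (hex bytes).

MEM[0x10,0x13,0x09,0x12] = e4 17 e2 73

#0 dst[0x12+2] := {0x11,0x17}
#1 dst[0x04+3] := {0x17,0x0a,0x87}
#2 dst[0x06+3] := {0x6b,0x73,0x17}
#3 dst[0x10+4] := {0xe4,0x6b,0x73,0x17}
#4 dst[0x06+8] := {0x17,0x49,0x95,0xe2,0xc4,0x1e,0x5e,0xe7}
query mem[0x10]=0xe4, mem[0x13]=0x17, mem[0x09]=0xe2, mem[0x12]=0x73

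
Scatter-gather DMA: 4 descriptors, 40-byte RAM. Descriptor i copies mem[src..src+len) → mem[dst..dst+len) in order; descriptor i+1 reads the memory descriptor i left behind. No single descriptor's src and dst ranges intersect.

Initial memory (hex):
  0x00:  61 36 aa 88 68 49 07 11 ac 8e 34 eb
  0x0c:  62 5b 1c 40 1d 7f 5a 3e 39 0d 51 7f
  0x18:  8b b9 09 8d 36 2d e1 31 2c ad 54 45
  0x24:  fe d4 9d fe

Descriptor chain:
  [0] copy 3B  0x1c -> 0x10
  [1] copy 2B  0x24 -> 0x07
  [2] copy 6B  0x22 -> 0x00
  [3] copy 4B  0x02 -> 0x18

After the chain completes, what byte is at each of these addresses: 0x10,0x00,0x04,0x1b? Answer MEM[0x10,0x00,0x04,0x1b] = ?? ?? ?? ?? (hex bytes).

D0: mem[0x10..0x12] <- [36 2d e1]
D1: mem[0x07..0x08] <- [fe d4]
D2: mem[0x00..0x05] <- [54 45 fe d4 9d fe]
D3: mem[0x18..0x1b] <- [fe d4 9d fe]
query mem[0x10]=0x36, mem[0x00]=0x54, mem[0x04]=0x9d, mem[0x1b]=0xfe

MEM[0x10,0x00,0x04,0x1b] = 36 54 9d fe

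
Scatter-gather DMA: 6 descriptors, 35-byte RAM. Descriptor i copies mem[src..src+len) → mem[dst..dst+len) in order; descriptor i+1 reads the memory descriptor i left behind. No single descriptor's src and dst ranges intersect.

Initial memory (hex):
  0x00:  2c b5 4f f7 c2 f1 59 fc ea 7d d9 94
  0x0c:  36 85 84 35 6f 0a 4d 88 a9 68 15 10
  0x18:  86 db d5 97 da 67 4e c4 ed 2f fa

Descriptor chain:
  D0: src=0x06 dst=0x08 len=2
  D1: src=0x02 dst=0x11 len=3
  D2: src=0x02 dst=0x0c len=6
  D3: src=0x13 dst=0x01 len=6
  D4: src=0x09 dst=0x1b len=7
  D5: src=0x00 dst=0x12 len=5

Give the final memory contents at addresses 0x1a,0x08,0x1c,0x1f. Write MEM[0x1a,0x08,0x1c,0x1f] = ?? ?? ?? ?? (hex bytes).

#0 dst[0x08+2] := {0x59,0xfc}
#1 dst[0x11+3] := {0x4f,0xf7,0xc2}
#2 dst[0x0c+6] := {0x4f,0xf7,0xc2,0xf1,0x59,0xfc}
#3 dst[0x01+6] := {0xc2,0xa9,0x68,0x15,0x10,0x86}
#4 dst[0x1b+7] := {0xfc,0xd9,0x94,0x4f,0xf7,0xc2,0xf1}
#5 dst[0x12+5] := {0x2c,0xc2,0xa9,0x68,0x15}
query mem[0x1a]=0xd5, mem[0x08]=0x59, mem[0x1c]=0xd9, mem[0x1f]=0xf7

MEM[0x1a,0x08,0x1c,0x1f] = d5 59 d9 f7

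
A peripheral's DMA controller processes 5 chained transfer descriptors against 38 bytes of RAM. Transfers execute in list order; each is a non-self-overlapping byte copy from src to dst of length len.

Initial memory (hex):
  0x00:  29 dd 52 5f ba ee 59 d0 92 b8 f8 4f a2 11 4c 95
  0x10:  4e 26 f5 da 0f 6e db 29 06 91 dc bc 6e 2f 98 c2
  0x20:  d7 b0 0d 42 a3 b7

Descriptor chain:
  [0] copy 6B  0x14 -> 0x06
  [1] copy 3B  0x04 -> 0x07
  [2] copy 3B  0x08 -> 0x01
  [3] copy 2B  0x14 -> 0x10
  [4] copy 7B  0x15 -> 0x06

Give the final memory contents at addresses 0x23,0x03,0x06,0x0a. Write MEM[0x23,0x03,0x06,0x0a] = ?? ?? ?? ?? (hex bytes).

MEM[0x23,0x03,0x06,0x0a] = 42 06 6e 91

[0] 0x14->0x06 len=6 : 0f 6e db 29 06 91
[1] 0x04->0x07 len=3 : ba ee 0f
[2] 0x08->0x01 len=3 : ee 0f 06
[3] 0x14->0x10 len=2 : 0f 6e
[4] 0x15->0x06 len=7 : 6e db 29 06 91 dc bc
query mem[0x23]=0x42, mem[0x03]=0x06, mem[0x06]=0x6e, mem[0x0a]=0x91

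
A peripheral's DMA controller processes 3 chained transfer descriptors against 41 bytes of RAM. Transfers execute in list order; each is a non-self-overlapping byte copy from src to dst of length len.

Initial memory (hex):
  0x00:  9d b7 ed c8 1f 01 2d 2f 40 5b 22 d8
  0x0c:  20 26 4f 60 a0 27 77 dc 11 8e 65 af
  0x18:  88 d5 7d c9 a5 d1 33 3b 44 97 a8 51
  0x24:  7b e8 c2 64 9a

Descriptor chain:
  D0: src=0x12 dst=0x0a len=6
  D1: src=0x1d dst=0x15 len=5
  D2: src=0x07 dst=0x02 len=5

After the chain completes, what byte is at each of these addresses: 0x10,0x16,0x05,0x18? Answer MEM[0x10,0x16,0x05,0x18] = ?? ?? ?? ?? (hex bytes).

MEM[0x10,0x16,0x05,0x18] = a0 33 77 44

  after D0: wrote 6B at 0x0a = 77dc118e65af
  after D1: wrote 5B at 0x15 = d1333b4497
  after D2: wrote 5B at 0x02 = 2f405b77dc
query mem[0x10]=0xa0, mem[0x16]=0x33, mem[0x05]=0x77, mem[0x18]=0x44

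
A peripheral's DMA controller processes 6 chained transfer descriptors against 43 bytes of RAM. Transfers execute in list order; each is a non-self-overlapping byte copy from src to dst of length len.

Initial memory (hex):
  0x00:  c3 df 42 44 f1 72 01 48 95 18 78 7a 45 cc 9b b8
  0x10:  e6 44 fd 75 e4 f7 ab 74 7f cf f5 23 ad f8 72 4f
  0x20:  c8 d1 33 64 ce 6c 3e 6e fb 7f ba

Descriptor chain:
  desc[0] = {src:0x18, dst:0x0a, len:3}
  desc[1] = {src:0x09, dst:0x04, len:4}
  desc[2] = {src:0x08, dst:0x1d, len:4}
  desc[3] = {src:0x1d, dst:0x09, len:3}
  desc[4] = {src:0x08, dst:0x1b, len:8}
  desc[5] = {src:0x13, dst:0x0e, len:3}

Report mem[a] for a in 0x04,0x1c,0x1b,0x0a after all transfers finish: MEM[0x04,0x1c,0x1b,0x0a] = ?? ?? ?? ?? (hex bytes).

D0: mem[0x0a..0x0c] <- [7f cf f5]
D1: mem[0x04..0x07] <- [18 7f cf f5]
D2: mem[0x1d..0x20] <- [95 18 7f cf]
D3: mem[0x09..0x0b] <- [95 18 7f]
D4: mem[0x1b..0x22] <- [95 95 18 7f f5 cc 9b b8]
D5: mem[0x0e..0x10] <- [75 e4 f7]
query mem[0x04]=0x18, mem[0x1c]=0x95, mem[0x1b]=0x95, mem[0x0a]=0x18

MEM[0x04,0x1c,0x1b,0x0a] = 18 95 95 18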